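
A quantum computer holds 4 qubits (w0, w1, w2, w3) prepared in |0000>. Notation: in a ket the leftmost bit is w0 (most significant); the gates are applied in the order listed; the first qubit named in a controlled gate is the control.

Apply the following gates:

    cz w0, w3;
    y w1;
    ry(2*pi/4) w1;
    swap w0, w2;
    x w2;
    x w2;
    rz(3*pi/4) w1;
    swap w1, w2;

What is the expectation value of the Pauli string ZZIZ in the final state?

The observable ZZIZ averages to 1. Key observation: steps 5-6 multiply out to the identity, so the circuit reduces to the remaining gates.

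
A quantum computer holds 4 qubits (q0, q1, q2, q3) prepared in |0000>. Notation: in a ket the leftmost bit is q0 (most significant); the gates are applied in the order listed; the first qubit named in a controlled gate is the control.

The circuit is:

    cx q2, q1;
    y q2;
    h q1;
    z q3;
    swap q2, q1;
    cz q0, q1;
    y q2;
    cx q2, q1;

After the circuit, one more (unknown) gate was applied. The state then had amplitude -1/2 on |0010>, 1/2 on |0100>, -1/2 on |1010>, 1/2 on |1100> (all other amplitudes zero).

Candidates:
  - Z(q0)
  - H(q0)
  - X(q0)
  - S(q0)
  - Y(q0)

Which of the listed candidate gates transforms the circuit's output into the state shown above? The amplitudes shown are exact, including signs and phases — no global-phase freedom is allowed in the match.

The applied gate was H(q0).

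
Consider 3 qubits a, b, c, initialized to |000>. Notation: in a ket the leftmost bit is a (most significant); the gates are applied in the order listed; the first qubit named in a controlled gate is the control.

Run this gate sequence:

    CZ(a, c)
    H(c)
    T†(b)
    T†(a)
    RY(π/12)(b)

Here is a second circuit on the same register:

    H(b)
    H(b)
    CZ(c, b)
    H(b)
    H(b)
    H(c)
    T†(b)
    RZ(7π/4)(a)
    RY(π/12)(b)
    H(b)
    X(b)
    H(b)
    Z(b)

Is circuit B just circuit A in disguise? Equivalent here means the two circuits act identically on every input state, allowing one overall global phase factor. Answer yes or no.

No — the two circuits implement different unitaries, even allowing a global phase.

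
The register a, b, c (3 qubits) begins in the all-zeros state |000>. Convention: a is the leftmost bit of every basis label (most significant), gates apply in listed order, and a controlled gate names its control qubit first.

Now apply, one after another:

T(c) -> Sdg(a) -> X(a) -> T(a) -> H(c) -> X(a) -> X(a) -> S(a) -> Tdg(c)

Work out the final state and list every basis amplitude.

The final amplitudes are sqrt(2)*exp(3*I*pi/4)/2 on |100>, sqrt(2)*I/2 on |101>, and 0 on every other basis state.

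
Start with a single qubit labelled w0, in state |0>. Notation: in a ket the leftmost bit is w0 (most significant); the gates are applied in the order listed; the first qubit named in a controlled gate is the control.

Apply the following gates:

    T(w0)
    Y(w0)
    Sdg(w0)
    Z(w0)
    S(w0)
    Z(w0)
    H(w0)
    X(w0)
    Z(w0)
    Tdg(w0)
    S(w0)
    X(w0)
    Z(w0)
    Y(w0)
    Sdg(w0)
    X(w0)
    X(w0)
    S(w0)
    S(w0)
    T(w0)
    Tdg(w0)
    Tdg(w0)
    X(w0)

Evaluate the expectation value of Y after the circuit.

The observable Y averages to -1.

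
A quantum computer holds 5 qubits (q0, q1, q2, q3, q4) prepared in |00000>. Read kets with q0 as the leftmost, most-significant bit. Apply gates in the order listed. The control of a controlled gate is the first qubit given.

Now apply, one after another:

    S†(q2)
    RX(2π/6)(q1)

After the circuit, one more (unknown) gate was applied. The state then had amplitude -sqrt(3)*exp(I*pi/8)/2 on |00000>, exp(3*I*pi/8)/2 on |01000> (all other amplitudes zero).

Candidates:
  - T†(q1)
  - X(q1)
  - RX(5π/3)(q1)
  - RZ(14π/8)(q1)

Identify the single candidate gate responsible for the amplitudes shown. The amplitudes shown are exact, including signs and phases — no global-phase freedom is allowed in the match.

The unique candidate consistent with the amplitudes is RZ(14π/8)(q1).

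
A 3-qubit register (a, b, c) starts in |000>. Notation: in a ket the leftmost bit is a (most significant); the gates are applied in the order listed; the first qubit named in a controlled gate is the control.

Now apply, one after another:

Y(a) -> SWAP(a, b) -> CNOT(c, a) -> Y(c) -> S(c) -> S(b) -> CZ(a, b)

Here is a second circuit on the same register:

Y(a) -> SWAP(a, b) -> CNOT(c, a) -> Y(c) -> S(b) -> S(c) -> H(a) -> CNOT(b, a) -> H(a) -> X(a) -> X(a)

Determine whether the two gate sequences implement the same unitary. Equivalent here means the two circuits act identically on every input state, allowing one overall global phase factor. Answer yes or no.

Yes, they are equivalent — the unitaries differ by at most a global phase.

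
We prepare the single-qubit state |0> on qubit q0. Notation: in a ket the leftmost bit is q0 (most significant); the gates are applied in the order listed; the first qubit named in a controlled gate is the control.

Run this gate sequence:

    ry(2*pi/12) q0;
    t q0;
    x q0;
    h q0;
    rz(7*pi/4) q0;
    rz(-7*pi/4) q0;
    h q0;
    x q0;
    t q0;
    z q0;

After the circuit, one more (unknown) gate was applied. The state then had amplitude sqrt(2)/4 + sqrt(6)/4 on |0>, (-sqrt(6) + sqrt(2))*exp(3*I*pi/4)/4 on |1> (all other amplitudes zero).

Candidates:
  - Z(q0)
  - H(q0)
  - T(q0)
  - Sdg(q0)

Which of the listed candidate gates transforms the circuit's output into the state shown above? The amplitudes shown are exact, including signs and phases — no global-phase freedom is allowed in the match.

The applied gate was T(q0). Key observation: gates 3-8 undo each other exactly, leaving only the rest of the circuit to track.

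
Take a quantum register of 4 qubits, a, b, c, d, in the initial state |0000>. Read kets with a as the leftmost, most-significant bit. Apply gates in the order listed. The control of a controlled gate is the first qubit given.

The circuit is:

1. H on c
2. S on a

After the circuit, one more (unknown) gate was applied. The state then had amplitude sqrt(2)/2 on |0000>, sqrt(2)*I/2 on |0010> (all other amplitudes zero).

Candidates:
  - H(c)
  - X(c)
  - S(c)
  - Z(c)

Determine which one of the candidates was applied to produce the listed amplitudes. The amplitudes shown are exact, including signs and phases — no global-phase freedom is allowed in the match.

The applied gate was S(c).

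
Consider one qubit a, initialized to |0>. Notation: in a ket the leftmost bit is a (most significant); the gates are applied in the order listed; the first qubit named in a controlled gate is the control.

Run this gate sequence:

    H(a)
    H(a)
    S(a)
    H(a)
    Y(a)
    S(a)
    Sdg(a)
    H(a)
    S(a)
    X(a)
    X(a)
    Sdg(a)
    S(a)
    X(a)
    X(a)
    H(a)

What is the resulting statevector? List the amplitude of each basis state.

The final amplitudes are sqrt(2)/2 on |0>, -sqrt(2)/2 on |1>.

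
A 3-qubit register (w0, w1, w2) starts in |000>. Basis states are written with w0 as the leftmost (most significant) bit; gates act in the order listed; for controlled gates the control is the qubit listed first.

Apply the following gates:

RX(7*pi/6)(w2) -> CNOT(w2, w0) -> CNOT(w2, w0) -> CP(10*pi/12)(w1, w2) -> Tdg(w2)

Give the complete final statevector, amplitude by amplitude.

The resulting statevector has amplitude -sqrt(6)/4 + sqrt(2)/4 on |000>, (-sqrt(6) - sqrt(2))*exp(I*pi/4)/4 on |001>, and 0 on every other basis state. Key observation: steps 2-3 multiply out to the identity, so the circuit reduces to the remaining gates.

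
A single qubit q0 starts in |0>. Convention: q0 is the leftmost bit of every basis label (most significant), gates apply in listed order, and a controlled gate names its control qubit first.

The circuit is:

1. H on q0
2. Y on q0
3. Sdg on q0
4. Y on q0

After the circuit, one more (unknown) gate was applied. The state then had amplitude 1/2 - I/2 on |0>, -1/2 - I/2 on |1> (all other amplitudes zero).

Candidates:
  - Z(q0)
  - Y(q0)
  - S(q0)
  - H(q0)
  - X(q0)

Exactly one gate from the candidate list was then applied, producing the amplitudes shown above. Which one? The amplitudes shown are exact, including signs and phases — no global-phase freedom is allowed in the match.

It was H(q0) that produced the state shown.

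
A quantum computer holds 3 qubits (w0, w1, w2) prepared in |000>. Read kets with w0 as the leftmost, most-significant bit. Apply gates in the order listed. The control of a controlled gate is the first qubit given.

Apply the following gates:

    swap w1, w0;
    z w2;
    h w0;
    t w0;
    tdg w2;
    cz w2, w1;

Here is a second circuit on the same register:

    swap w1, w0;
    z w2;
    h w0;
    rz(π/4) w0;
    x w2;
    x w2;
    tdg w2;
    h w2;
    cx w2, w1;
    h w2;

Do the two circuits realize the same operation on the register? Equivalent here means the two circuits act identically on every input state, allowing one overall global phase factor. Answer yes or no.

No — the two circuits implement different unitaries, even allowing a global phase.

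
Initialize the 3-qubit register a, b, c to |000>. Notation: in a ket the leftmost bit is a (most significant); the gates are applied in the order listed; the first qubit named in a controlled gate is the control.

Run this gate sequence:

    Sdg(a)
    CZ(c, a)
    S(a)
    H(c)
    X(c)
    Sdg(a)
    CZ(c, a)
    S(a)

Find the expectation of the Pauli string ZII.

The observable ZII averages to 1.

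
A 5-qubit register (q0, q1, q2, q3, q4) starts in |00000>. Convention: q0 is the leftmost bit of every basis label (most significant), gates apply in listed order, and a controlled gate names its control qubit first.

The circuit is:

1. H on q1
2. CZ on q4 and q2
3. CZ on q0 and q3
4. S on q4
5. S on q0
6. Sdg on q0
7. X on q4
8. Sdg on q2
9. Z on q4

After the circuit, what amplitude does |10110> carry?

|10110> carries amplitude 0 in the final state.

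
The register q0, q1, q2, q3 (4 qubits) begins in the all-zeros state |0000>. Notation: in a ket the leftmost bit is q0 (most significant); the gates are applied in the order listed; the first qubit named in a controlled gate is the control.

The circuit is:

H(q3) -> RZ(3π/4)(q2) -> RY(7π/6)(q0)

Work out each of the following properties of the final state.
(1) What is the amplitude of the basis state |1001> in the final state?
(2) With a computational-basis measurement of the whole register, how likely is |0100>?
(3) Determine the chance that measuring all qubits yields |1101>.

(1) The amplitude on |1001> is (-sqrt(3) - 1)*exp(5*I*pi/8)/4.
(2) Outcome |0100> occurs with probability 0.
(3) The probability of measuring |1101> is 0.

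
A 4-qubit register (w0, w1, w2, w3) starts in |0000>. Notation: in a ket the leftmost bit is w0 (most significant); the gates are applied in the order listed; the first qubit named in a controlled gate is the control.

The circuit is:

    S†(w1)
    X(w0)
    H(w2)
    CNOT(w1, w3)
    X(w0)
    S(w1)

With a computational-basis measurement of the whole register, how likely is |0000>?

The probability of measuring |0000> is 1/2.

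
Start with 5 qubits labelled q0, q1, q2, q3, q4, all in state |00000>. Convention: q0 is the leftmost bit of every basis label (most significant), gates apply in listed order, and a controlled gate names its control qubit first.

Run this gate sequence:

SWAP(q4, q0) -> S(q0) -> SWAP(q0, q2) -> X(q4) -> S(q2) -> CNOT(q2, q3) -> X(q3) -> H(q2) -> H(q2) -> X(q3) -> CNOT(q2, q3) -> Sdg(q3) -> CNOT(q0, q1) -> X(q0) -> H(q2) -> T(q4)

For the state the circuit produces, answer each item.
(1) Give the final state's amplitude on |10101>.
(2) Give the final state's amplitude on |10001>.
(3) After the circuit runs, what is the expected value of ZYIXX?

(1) The amplitude on |10101> is sqrt(2)*exp(I*pi/4)/2. Key observation: gates 6-11 undo each other exactly, leaving only the rest of the circuit to track.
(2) |10001> carries amplitude sqrt(2)*exp(I*pi/4)/2 in the final state.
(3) The expectation value of ZYIXX is 0.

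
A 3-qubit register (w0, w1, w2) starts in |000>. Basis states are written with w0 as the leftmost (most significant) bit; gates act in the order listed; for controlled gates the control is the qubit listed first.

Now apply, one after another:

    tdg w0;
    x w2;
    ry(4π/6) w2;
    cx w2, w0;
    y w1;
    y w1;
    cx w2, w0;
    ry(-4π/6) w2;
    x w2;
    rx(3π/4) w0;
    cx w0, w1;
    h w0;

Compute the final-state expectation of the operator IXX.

In the final state, IXX has expectation 0. Key observation: steps 2-9 multiply out to the identity, so the circuit reduces to the remaining gates.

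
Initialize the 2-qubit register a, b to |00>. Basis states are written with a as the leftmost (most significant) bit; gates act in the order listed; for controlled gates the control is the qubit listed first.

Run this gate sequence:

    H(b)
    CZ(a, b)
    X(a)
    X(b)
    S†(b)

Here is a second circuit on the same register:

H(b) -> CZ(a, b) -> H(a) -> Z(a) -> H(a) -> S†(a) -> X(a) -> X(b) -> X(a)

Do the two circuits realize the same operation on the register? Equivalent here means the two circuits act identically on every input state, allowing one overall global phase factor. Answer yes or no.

No, they are not equivalent — no single phase factor reconciles the two unitaries.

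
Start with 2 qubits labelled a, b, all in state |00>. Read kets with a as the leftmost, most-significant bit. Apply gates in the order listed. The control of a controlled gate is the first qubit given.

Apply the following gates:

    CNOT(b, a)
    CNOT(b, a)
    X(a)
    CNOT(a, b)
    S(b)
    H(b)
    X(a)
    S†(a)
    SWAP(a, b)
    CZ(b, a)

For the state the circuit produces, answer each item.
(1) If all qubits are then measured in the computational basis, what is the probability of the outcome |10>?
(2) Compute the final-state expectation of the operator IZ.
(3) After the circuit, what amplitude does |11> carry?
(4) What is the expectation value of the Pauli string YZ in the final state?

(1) Outcome |10> occurs with probability 1/2.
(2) In the final state, IZ has expectation 1.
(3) The final state's coefficient on |11> equals 0.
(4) The observable YZ averages to 0.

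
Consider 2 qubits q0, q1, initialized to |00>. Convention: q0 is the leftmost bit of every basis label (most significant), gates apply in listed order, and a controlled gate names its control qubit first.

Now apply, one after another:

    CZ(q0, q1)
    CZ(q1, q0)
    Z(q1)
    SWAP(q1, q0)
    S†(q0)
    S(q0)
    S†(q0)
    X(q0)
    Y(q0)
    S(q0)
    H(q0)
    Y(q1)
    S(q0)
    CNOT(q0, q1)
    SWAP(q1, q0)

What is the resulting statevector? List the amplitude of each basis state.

After the circuit, the state carries amplitude 0 on |00>, sqrt(2)*I/2 on |01>, sqrt(2)/2 on |10>, 0 on |11>.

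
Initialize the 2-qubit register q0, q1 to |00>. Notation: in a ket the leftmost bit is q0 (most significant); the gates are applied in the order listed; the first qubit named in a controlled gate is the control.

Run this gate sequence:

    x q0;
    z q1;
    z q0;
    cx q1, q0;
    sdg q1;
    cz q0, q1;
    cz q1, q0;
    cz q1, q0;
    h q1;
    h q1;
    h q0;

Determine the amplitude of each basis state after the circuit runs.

The resulting statevector has amplitude -sqrt(2)/2 on |00>, 0 on |01>, sqrt(2)/2 on |10>, 0 on |11>.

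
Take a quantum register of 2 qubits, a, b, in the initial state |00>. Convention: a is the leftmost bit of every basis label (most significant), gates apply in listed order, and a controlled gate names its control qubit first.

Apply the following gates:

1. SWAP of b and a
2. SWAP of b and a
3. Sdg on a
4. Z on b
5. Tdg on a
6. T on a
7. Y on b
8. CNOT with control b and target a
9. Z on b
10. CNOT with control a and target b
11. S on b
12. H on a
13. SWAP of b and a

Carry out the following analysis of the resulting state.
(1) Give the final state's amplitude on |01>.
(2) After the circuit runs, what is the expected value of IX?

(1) |01> carries amplitude sqrt(2)*I/2 in the final state.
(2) The observable IX averages to -1.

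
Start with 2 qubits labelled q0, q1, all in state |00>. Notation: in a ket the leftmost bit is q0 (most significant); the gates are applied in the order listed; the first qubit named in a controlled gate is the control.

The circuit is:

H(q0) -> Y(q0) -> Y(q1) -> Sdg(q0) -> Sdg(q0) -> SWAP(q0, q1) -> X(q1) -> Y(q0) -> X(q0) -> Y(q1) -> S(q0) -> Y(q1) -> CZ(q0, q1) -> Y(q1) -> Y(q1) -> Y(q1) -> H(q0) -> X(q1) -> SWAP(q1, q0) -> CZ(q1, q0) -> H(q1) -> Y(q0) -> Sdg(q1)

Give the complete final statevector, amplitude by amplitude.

The resulting statevector has amplitude sqrt(2)/2 on |00>, 0 on |01>, 0 on |10>, sqrt(2)*I/2 on |11>.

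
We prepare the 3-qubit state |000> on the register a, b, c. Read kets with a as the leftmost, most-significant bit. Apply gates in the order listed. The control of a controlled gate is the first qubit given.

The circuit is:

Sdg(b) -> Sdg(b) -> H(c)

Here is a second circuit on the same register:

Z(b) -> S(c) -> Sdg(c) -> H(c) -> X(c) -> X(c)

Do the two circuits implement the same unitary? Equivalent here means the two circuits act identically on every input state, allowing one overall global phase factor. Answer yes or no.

Yes: on every input state the two circuits agree up to one overall phase factor.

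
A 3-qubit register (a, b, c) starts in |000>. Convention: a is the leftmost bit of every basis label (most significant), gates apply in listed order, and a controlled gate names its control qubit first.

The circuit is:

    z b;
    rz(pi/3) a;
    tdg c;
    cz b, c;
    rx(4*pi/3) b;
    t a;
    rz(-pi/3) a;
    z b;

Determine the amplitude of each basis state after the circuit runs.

After the circuit, the state carries amplitude -1/2 on |000>, sqrt(3)*I/2 on |010>, and 0 on every other basis state.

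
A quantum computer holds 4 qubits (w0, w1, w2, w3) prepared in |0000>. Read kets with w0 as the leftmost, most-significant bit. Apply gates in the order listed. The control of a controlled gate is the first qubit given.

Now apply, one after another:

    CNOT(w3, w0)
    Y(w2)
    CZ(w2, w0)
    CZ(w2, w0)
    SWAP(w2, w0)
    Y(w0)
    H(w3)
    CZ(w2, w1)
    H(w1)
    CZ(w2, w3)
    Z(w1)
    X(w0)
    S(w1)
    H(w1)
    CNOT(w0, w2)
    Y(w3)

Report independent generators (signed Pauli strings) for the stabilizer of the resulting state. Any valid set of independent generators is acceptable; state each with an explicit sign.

The final state is stabilized by the group generated by +IYII, -IIIX, -ZIII, -IIZI; other independent generating sets are equally valid. Key observation: gates 3-4 undo each other exactly, leaving only the rest of the circuit to track.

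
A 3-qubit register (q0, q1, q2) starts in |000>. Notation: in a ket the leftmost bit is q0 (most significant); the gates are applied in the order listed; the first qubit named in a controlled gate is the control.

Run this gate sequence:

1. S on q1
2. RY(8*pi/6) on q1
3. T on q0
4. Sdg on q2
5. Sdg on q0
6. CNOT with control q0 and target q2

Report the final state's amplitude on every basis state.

The final amplitudes are -1/2 on |000>, sqrt(3)/2 on |010>, and 0 on every other basis state.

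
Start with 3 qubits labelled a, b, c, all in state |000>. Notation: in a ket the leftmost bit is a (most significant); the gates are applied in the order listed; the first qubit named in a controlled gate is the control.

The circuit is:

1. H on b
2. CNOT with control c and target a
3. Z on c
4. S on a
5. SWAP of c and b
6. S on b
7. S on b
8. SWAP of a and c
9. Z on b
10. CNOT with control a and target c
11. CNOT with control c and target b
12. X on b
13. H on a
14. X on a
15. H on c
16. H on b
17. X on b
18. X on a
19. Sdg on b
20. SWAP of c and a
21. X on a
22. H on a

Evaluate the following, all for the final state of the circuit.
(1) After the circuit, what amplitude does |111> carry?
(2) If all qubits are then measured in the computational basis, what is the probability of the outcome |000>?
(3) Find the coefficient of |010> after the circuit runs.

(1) The final state's coefficient on |111> equals -sqrt(2)*I/4.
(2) The probability of measuring |000> is 1/8.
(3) The final state's coefficient on |010> equals -sqrt(2)*I/4.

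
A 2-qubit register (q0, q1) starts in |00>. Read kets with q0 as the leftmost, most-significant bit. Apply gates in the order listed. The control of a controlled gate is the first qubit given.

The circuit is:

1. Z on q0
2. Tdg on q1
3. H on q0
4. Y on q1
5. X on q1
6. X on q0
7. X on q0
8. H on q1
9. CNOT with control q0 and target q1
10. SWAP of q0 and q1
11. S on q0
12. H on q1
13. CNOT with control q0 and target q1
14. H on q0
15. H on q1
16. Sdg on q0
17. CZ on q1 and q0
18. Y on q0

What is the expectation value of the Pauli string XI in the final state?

The expectation value of XI is 1. Key observation: gates 6-7 undo each other exactly, leaving only the rest of the circuit to track.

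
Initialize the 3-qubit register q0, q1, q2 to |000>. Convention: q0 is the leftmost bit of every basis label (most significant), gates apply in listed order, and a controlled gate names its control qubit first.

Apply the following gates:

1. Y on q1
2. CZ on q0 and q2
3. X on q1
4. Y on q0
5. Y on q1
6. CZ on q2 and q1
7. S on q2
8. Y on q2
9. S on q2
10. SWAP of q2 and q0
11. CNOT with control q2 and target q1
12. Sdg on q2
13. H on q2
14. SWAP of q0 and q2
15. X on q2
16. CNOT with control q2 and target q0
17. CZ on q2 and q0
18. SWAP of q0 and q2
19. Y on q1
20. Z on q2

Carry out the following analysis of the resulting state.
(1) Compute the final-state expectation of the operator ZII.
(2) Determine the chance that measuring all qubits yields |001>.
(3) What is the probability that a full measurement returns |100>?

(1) In the final state, ZII has expectation 1.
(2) A full measurement returns |001> with probability 0.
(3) A full measurement returns |100> with probability 0.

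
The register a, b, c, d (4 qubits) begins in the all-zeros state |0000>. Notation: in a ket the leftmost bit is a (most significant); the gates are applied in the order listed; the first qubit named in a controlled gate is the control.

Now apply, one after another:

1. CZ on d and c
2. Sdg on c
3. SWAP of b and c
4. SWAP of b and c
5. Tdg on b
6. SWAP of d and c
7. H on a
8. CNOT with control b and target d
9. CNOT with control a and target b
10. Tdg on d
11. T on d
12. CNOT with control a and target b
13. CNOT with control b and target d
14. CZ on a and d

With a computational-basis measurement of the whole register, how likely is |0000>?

Outcome |0000> occurs with probability 1/2. Key observation: gates 8-13 undo each other exactly, leaving only the rest of the circuit to track.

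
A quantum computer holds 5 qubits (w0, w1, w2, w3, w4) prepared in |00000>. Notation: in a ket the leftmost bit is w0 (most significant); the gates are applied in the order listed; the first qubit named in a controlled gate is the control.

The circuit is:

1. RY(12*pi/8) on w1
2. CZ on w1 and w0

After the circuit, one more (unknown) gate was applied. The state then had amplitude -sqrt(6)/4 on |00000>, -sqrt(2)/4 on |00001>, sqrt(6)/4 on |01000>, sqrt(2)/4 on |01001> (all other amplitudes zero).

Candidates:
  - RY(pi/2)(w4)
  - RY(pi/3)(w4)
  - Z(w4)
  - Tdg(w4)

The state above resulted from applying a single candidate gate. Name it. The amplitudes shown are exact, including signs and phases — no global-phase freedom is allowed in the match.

The applied gate was RY(pi/3)(w4).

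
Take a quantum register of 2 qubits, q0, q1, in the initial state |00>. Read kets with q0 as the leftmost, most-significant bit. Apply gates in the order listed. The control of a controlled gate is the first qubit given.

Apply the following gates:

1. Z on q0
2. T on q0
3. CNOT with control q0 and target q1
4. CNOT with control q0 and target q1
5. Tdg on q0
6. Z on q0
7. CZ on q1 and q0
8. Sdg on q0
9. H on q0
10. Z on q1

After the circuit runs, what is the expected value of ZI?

In the final state, ZI has expectation 0. Key observation: the block from step 1 through step 6 cancels to the identity and can be dropped.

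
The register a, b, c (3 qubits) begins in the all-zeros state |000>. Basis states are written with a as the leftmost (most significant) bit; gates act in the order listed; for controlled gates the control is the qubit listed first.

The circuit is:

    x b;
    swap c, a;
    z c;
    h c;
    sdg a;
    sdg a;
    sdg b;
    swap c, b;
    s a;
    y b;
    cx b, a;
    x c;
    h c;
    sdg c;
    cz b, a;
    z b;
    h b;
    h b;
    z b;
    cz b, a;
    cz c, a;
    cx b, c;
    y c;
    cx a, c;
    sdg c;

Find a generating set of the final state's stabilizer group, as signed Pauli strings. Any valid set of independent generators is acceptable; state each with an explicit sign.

One valid set of independent stabilizer generators is -XXZ, -IZX, +ZZI (any independent generating set of the same group is equally correct).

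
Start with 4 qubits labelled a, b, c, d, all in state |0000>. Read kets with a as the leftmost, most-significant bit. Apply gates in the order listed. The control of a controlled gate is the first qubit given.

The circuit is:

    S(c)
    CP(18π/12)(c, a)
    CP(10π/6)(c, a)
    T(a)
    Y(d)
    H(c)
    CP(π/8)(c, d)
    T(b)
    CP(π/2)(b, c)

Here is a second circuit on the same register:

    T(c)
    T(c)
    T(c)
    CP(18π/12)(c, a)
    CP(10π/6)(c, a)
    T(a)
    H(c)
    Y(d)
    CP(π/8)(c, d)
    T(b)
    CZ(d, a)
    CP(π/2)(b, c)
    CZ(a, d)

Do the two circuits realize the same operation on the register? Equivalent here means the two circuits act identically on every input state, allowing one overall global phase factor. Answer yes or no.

No — the two circuits implement different unitaries, even allowing a global phase.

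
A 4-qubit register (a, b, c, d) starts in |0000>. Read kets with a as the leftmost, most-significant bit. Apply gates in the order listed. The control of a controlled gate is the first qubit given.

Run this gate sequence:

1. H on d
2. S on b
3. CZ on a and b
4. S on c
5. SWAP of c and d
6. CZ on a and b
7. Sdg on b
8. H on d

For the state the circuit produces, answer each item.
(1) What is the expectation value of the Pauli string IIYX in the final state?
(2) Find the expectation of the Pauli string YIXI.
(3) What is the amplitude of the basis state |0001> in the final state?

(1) The expectation value of IIYX is 0.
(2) The observable YIXI averages to 0.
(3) |0001> carries amplitude 1/2 in the final state.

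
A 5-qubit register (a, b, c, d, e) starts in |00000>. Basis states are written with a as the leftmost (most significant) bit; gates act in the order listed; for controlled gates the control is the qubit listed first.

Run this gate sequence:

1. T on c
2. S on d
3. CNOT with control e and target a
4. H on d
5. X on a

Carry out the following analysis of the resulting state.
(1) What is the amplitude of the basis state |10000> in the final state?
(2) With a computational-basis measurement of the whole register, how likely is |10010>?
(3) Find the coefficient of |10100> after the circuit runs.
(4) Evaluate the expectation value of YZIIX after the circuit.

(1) The amplitude on |10000> is sqrt(2)/2.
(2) Outcome |10010> occurs with probability 1/2.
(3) |10100> carries amplitude 0 in the final state.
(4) In the final state, YZIIX has expectation 0.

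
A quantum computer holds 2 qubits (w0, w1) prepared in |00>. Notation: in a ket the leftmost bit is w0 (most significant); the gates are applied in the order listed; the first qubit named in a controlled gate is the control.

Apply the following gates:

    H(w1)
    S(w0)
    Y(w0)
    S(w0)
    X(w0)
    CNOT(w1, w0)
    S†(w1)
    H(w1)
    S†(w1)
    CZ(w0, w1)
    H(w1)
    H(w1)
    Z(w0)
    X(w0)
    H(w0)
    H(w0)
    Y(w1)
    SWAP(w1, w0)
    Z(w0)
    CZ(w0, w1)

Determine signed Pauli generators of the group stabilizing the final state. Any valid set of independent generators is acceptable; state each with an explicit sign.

The stabilizer group can be generated by +YZ, -ZY, among other valid generating sets. Key observation: the block from step 15 through step 16 cancels to the identity and can be dropped.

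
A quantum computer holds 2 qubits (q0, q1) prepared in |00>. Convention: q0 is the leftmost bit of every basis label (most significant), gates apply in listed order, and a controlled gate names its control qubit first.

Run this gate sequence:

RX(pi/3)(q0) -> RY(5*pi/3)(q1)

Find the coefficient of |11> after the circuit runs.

The amplitude on |11> is -I/4.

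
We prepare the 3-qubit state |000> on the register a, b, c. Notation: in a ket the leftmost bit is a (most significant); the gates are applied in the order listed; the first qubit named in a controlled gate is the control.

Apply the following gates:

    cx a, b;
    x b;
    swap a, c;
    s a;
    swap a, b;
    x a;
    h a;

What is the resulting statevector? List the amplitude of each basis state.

The final amplitudes are sqrt(2)/2 on |000>, sqrt(2)/2 on |100>, and 0 on every other basis state.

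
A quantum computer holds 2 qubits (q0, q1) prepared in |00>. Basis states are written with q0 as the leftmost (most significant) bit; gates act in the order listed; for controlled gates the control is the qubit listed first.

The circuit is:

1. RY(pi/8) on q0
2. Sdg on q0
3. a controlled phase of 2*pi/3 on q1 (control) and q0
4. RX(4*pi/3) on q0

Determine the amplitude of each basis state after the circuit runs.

After the circuit, the state carries amplitude -sin(11*pi/48) on |00>, 0 on |01>, -I*sin(13*pi/48) on |10>, 0 on |11>.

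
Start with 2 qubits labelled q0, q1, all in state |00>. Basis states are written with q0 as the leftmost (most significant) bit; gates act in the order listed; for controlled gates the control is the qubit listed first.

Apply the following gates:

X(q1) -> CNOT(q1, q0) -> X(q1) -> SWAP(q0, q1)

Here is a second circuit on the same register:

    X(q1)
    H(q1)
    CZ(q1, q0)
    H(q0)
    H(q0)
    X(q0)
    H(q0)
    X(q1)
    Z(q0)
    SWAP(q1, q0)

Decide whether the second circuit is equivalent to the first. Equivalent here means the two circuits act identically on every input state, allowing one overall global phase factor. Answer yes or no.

No: there is an input state on which the two circuits produce genuinely different outputs (not merely differing by a phase).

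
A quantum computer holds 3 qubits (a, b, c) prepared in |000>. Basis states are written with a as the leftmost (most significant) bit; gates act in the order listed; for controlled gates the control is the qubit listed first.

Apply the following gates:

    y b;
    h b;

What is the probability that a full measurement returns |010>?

Outcome |010> occurs with probability 1/2.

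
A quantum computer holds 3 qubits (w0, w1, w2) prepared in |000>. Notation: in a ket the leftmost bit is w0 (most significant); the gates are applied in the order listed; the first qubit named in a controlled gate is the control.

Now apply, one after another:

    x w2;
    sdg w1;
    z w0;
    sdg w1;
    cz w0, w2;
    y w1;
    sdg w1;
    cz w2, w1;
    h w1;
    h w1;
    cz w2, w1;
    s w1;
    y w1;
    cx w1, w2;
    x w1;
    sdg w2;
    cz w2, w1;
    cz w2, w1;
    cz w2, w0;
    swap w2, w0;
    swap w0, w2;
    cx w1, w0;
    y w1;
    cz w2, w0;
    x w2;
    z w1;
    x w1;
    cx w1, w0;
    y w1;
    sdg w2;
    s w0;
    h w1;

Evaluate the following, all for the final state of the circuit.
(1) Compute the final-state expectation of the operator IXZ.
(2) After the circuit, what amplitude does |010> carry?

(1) In the final state, IXZ has expectation 1. Key observation: the block from step 6 through step 13 cancels to the identity and can be dropped.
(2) |010> carries amplitude -sqrt(2)*I/2 in the final state.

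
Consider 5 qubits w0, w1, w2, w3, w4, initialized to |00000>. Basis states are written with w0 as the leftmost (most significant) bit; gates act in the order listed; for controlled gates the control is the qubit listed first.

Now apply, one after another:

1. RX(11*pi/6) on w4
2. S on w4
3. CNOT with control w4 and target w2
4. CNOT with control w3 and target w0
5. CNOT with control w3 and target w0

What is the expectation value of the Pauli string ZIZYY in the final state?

In the final state, ZIZYY has expectation 0. Key observation: gates 4-5 undo each other exactly, leaving only the rest of the circuit to track.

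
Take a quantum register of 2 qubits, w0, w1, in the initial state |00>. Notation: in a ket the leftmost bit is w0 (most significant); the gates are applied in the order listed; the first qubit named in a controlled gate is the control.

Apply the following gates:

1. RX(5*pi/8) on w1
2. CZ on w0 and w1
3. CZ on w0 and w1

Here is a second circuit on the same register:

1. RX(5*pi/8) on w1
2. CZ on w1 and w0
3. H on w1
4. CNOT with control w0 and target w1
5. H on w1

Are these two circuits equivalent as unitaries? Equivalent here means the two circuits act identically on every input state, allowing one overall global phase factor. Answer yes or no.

Yes, they are equivalent — the unitaries differ by at most a global phase.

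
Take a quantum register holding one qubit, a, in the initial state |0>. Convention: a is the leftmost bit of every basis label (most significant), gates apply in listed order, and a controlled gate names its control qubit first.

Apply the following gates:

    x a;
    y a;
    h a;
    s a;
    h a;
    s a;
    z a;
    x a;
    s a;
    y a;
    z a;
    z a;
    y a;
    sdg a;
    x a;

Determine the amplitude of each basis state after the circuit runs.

The resulting statevector has amplitude 1/2 - I/2 on |0>, -1/2 + I/2 on |1>. Key observation: gates 8-15 undo each other exactly, leaving only the rest of the circuit to track.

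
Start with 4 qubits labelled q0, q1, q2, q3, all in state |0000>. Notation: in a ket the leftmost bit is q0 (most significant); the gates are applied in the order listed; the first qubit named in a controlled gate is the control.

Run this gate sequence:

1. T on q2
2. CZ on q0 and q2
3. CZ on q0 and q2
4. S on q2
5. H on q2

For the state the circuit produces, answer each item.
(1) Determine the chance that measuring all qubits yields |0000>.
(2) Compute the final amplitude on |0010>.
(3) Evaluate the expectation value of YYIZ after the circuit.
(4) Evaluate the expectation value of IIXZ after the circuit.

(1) The probability of measuring |0000> is 1/2. Key observation: steps 2-3 multiply out to the identity, so the circuit reduces to the remaining gates.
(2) The amplitude on |0010> is sqrt(2)/2.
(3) The observable YYIZ averages to 0.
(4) In the final state, IIXZ has expectation 1.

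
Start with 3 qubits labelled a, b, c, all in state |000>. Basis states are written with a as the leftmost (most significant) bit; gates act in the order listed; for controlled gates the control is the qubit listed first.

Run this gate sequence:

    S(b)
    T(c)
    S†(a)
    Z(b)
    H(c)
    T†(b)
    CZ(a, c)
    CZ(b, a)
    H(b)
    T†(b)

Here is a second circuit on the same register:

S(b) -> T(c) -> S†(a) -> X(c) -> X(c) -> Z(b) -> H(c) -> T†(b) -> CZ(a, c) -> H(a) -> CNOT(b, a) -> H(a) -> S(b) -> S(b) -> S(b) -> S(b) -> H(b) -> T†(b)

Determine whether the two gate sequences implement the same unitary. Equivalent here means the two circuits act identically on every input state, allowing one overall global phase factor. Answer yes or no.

Yes — the two circuits implement the same unitary up to a global phase.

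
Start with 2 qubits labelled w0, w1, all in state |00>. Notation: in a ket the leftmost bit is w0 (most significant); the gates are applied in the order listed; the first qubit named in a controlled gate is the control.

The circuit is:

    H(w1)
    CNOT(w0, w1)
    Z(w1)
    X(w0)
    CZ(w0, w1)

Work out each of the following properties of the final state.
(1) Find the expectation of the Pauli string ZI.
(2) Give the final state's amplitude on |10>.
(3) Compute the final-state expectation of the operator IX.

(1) The expectation value of ZI is -1.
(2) |10> carries amplitude sqrt(2)/2 in the final state.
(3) The observable IX averages to 1.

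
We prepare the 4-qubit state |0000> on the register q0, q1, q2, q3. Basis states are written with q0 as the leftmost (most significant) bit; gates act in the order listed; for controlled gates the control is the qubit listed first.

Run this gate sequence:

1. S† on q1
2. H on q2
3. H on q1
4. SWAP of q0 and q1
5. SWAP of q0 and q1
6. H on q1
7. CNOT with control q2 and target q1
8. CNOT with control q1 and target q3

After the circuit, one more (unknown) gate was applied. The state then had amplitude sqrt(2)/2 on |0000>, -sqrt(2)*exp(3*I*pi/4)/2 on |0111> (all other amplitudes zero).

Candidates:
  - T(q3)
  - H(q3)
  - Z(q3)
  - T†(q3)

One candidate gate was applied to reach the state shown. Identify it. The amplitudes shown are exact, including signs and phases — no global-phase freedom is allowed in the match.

It was T†(q3) that produced the state shown. Key observation: the block from step 3 through step 6 cancels to the identity and can be dropped.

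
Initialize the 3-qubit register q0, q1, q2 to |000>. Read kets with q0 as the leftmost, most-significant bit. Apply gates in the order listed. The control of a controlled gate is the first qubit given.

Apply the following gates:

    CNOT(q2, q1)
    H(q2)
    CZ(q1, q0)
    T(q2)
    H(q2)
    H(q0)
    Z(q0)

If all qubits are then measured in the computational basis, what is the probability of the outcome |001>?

A full measurement returns |001> with probability 1/4 - sqrt(2)/8.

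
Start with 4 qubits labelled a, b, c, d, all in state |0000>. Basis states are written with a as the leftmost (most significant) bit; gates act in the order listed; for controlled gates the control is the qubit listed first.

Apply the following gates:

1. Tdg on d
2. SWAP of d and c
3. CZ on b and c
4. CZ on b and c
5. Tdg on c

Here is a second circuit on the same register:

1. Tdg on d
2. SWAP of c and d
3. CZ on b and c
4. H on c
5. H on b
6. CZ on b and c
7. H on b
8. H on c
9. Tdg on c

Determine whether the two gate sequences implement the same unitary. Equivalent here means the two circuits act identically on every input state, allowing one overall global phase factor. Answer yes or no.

No: there is an input state on which the two circuits produce genuinely different outputs (not merely differing by a phase).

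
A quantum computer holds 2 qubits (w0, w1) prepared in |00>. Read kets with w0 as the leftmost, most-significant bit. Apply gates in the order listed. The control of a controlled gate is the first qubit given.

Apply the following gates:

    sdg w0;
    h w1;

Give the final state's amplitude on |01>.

The amplitude on |01> is sqrt(2)/2.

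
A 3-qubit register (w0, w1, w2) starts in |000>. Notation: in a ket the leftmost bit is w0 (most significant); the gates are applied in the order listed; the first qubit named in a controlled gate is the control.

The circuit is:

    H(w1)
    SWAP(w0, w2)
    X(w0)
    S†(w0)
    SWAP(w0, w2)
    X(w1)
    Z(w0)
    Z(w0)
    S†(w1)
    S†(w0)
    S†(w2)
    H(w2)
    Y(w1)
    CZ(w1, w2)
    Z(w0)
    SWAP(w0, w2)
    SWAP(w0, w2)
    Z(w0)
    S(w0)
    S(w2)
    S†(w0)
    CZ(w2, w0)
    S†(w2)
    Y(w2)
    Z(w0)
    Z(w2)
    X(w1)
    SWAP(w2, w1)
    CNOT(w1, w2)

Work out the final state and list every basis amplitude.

The final amplitudes are -1/2 on |000>, I/2 on |001>, -I/2 on |010>, -1/2 on |011>, 0 on |100>, 0 on |101>, 0 on |110>, 0 on |111>. Key observation: gates 15-18 undo each other exactly, leaving only the rest of the circuit to track.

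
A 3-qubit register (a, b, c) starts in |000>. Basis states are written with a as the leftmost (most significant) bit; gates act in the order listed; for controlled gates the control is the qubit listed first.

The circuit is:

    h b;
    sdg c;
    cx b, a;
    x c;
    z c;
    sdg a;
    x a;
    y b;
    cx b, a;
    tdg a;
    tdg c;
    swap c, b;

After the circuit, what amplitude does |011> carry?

The final state's coefficient on |011> equals -sqrt(2)*exp(I*pi/4)/2.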